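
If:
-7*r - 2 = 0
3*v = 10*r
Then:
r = -2/7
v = -20/21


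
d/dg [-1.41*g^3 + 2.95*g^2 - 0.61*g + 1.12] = -4.23*g^2 + 5.9*g - 0.61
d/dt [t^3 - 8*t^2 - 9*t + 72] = 3*t^2 - 16*t - 9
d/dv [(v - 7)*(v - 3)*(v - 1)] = 3*v^2 - 22*v + 31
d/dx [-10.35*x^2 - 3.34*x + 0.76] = -20.7*x - 3.34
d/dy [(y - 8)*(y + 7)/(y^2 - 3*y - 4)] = 2*(-y^2 + 52*y - 82)/(y^4 - 6*y^3 + y^2 + 24*y + 16)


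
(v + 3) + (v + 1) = 2*v + 4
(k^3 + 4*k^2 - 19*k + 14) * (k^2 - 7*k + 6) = k^5 - 3*k^4 - 41*k^3 + 171*k^2 - 212*k + 84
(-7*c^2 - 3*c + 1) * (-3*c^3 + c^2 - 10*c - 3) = 21*c^5 + 2*c^4 + 64*c^3 + 52*c^2 - c - 3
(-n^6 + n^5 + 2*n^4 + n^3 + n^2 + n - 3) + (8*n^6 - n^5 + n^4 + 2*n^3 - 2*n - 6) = 7*n^6 + 3*n^4 + 3*n^3 + n^2 - n - 9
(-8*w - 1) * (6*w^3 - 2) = -48*w^4 - 6*w^3 + 16*w + 2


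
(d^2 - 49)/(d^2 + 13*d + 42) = (d - 7)/(d + 6)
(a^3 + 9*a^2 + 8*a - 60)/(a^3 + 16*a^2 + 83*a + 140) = (a^2 + 4*a - 12)/(a^2 + 11*a + 28)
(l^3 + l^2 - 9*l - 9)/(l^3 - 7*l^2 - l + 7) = (l^2 - 9)/(l^2 - 8*l + 7)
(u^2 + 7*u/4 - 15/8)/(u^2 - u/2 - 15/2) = (u - 3/4)/(u - 3)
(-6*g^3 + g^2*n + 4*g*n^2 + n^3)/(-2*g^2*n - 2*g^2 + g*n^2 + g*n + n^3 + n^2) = (3*g + n)/(n + 1)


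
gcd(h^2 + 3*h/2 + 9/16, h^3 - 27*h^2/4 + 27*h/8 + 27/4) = h + 3/4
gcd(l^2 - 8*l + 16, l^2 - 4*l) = l - 4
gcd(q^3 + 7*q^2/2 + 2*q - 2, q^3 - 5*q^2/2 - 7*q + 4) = q^2 + 3*q/2 - 1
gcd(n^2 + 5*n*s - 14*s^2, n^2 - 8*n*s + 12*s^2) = -n + 2*s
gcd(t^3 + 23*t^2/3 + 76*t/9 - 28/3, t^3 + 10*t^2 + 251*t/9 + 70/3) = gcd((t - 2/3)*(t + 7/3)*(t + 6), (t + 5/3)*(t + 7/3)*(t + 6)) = t^2 + 25*t/3 + 14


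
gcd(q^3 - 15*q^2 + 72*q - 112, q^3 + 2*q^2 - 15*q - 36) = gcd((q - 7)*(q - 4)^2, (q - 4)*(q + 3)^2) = q - 4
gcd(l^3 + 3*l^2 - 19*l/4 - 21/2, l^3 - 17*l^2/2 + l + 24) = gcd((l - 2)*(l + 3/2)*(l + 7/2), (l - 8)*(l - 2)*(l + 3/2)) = l^2 - l/2 - 3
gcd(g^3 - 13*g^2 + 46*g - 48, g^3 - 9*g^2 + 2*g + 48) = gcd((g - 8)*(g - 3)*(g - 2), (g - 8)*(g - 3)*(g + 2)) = g^2 - 11*g + 24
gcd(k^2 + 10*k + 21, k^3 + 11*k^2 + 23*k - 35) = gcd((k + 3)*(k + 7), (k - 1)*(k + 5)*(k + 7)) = k + 7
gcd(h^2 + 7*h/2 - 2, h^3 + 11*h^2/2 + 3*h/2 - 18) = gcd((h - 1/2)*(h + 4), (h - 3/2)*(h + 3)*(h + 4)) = h + 4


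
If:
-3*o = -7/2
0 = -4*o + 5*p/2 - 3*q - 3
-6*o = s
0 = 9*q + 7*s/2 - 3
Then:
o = 7/6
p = 101/15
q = 55/18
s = -7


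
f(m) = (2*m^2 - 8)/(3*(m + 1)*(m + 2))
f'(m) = 4*m/(3*(m + 1)*(m + 2)) - (2*m^2 - 8)/(3*(m + 1)*(m + 2)^2) - (2*m^2 - 8)/(3*(m + 1)^2*(m + 2)) = 2/(m^2 + 2*m + 1)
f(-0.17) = -1.74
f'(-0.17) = 2.90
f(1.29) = -0.21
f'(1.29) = 0.38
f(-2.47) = 2.03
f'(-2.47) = 0.93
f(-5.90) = 1.07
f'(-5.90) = 0.08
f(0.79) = -0.45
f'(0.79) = 0.62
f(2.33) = 0.07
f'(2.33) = 0.18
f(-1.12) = 17.33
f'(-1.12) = 138.89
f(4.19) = 0.28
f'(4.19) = 0.07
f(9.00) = 0.47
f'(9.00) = 0.02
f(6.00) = 0.38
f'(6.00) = 0.04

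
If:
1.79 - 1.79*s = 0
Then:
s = 1.00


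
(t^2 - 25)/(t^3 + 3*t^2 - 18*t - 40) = (t - 5)/(t^2 - 2*t - 8)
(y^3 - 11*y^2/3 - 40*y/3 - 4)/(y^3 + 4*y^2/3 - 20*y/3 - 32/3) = (3*y^2 - 17*y - 6)/(3*y^2 - 2*y - 16)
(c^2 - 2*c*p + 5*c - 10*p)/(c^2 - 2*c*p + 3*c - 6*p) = (c + 5)/(c + 3)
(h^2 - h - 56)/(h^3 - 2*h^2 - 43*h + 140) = (h - 8)/(h^2 - 9*h + 20)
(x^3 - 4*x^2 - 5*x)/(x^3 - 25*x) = (x + 1)/(x + 5)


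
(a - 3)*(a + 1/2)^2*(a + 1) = a^4 - a^3 - 19*a^2/4 - 7*a/2 - 3/4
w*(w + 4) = w^2 + 4*w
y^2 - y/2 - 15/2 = (y - 3)*(y + 5/2)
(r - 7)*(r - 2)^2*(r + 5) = r^4 - 6*r^3 - 23*r^2 + 132*r - 140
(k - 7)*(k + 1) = k^2 - 6*k - 7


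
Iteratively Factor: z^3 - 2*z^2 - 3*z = (z)*(z^2 - 2*z - 3) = z*(z - 3)*(z + 1)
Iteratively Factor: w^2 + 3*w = (w)*(w + 3)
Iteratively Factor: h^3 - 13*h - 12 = (h + 1)*(h^2 - h - 12) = (h - 4)*(h + 1)*(h + 3)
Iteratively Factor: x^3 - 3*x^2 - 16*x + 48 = (x + 4)*(x^2 - 7*x + 12) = (x - 4)*(x + 4)*(x - 3)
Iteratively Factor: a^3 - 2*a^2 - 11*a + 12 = (a + 3)*(a^2 - 5*a + 4) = (a - 1)*(a + 3)*(a - 4)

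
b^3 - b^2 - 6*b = b*(b - 3)*(b + 2)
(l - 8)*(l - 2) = l^2 - 10*l + 16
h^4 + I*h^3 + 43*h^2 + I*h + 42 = (h - 6*I)*(h - I)*(h + I)*(h + 7*I)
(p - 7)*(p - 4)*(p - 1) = p^3 - 12*p^2 + 39*p - 28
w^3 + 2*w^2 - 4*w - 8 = (w - 2)*(w + 2)^2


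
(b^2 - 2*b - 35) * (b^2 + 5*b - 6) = b^4 + 3*b^3 - 51*b^2 - 163*b + 210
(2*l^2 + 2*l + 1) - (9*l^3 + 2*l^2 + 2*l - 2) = 3 - 9*l^3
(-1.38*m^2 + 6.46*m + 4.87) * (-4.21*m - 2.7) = 5.8098*m^3 - 23.4706*m^2 - 37.9447*m - 13.149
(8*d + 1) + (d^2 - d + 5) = d^2 + 7*d + 6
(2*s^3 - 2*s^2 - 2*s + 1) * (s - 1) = 2*s^4 - 4*s^3 + 3*s - 1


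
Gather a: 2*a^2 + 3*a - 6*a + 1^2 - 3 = 2*a^2 - 3*a - 2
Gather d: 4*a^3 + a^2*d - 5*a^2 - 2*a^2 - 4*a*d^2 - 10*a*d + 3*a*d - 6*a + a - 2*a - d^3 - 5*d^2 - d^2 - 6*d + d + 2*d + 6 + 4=4*a^3 - 7*a^2 - 7*a - d^3 + d^2*(-4*a - 6) + d*(a^2 - 7*a - 3) + 10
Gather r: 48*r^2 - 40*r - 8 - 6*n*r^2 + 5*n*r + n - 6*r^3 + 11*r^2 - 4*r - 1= n - 6*r^3 + r^2*(59 - 6*n) + r*(5*n - 44) - 9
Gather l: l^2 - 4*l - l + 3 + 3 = l^2 - 5*l + 6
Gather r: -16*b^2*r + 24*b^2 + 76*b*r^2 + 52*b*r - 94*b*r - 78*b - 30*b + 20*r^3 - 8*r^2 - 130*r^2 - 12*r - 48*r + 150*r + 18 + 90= 24*b^2 - 108*b + 20*r^3 + r^2*(76*b - 138) + r*(-16*b^2 - 42*b + 90) + 108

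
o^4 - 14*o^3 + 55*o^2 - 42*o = o*(o - 7)*(o - 6)*(o - 1)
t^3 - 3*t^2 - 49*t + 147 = (t - 7)*(t - 3)*(t + 7)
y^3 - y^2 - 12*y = y*(y - 4)*(y + 3)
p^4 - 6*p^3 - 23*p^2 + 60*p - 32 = (p - 8)*(p - 1)^2*(p + 4)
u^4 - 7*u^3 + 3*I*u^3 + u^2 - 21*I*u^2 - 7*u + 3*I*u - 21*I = (u - 7)*(u - I)*(u + I)*(u + 3*I)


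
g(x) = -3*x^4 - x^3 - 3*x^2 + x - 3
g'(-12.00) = 20377.00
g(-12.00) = -60927.00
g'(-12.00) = 20377.00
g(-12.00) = -60927.00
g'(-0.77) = 9.32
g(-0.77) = -6.15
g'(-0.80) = 10.02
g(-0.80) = -6.44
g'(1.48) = -53.35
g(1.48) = -25.73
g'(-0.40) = 3.69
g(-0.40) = -3.89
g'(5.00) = -1604.00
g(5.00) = -2073.00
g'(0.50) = -4.25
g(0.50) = -3.56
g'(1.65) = -70.97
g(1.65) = -36.25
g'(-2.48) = 180.46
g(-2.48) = -122.16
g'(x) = -12*x^3 - 3*x^2 - 6*x + 1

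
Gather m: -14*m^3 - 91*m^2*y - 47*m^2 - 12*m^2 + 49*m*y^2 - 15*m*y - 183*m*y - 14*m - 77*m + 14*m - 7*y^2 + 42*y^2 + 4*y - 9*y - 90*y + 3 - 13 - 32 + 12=-14*m^3 + m^2*(-91*y - 59) + m*(49*y^2 - 198*y - 77) + 35*y^2 - 95*y - 30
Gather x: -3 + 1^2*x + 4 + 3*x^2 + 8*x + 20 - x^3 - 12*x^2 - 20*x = -x^3 - 9*x^2 - 11*x + 21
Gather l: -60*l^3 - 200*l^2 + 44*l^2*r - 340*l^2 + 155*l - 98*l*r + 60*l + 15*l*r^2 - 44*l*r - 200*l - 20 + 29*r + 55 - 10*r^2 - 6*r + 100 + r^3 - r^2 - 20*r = -60*l^3 + l^2*(44*r - 540) + l*(15*r^2 - 142*r + 15) + r^3 - 11*r^2 + 3*r + 135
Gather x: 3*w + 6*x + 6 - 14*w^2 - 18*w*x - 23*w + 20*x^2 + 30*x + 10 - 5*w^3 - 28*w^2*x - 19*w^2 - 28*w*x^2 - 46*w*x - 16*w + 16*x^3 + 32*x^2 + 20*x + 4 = -5*w^3 - 33*w^2 - 36*w + 16*x^3 + x^2*(52 - 28*w) + x*(-28*w^2 - 64*w + 56) + 20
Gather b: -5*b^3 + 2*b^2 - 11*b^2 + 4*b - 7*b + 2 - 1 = -5*b^3 - 9*b^2 - 3*b + 1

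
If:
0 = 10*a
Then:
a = 0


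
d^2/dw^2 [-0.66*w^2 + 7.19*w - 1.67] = -1.32000000000000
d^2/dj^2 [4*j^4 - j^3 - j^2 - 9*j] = 48*j^2 - 6*j - 2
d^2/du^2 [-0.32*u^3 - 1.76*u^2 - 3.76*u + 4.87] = -1.92*u - 3.52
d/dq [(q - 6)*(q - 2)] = 2*q - 8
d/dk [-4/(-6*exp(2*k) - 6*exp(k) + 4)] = (-12*exp(k) - 6)*exp(k)/(3*exp(2*k) + 3*exp(k) - 2)^2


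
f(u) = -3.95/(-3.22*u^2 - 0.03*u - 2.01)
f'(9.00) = -0.00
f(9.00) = 0.02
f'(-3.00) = 0.08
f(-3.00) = 0.13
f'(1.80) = -0.29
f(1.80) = 0.32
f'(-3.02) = 0.08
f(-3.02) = 0.13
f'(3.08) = -0.07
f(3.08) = 0.12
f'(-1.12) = 0.78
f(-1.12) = 0.66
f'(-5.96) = 0.01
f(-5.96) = 0.03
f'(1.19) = -0.70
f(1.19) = 0.60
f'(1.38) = -0.53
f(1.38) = 0.48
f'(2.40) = -0.14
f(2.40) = 0.19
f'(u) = -3.95*(6.44*u + 0.03)/(-3.22*u^2 - 0.03*u - 2.01)^2 = (-25.438*u - 0.1185)/(3.22*u^2 + 0.03*u + 2.01)^2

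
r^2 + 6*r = r*(r + 6)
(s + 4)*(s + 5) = s^2 + 9*s + 20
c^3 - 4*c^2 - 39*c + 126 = (c - 7)*(c - 3)*(c + 6)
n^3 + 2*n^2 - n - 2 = (n - 1)*(n + 1)*(n + 2)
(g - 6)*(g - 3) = g^2 - 9*g + 18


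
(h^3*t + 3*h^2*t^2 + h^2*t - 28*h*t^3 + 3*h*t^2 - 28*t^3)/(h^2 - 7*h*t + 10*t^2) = t*(h^3 + 3*h^2*t + h^2 - 28*h*t^2 + 3*h*t - 28*t^2)/(h^2 - 7*h*t + 10*t^2)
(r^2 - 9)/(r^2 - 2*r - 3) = (r + 3)/(r + 1)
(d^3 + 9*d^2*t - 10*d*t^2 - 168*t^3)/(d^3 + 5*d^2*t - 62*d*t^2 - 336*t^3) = (-d + 4*t)/(-d + 8*t)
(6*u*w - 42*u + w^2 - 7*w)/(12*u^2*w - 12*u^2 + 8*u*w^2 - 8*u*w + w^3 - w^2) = (w - 7)/(2*u*w - 2*u + w^2 - w)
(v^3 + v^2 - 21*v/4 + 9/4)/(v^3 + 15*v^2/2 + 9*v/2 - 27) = (v - 1/2)/(v + 6)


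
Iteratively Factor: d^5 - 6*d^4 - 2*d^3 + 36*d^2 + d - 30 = (d - 3)*(d^4 - 3*d^3 - 11*d^2 + 3*d + 10) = (d - 3)*(d - 1)*(d^3 - 2*d^2 - 13*d - 10) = (d - 3)*(d - 1)*(d + 2)*(d^2 - 4*d - 5) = (d - 3)*(d - 1)*(d + 1)*(d + 2)*(d - 5)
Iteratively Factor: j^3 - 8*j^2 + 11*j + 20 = (j - 5)*(j^2 - 3*j - 4) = (j - 5)*(j - 4)*(j + 1)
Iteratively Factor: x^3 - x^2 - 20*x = (x + 4)*(x^2 - 5*x) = (x - 5)*(x + 4)*(x)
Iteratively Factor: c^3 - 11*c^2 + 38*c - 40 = (c - 5)*(c^2 - 6*c + 8) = (c - 5)*(c - 4)*(c - 2)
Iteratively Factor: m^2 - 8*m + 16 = (m - 4)*(m - 4)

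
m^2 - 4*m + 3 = (m - 3)*(m - 1)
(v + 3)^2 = v^2 + 6*v + 9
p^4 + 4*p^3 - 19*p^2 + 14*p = p*(p - 2)*(p - 1)*(p + 7)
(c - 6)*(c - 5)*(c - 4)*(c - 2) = c^4 - 17*c^3 + 104*c^2 - 268*c + 240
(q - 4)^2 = q^2 - 8*q + 16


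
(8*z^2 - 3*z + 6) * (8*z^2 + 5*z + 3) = 64*z^4 + 16*z^3 + 57*z^2 + 21*z + 18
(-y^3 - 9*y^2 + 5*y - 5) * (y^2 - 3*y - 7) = -y^5 - 6*y^4 + 39*y^3 + 43*y^2 - 20*y + 35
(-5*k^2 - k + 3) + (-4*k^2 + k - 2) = 1 - 9*k^2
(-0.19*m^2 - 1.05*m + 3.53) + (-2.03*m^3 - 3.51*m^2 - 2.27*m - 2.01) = -2.03*m^3 - 3.7*m^2 - 3.32*m + 1.52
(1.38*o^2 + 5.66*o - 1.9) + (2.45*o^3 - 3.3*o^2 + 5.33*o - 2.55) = 2.45*o^3 - 1.92*o^2 + 10.99*o - 4.45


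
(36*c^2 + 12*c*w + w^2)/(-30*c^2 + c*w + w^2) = (6*c + w)/(-5*c + w)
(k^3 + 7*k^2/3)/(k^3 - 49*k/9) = 3*k/(3*k - 7)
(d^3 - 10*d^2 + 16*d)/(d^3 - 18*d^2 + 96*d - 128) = d/(d - 8)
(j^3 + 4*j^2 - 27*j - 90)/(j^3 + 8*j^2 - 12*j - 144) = (j^2 - 2*j - 15)/(j^2 + 2*j - 24)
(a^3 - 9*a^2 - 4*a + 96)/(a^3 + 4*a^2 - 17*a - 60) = (a - 8)/(a + 5)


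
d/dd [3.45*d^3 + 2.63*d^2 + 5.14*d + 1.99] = 10.35*d^2 + 5.26*d + 5.14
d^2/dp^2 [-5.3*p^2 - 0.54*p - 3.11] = -10.6000000000000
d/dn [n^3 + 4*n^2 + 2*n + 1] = 3*n^2 + 8*n + 2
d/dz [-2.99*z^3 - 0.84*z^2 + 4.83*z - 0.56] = -8.97*z^2 - 1.68*z + 4.83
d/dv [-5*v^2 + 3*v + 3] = 3 - 10*v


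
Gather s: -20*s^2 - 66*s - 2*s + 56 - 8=-20*s^2 - 68*s + 48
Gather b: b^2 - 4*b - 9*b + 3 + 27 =b^2 - 13*b + 30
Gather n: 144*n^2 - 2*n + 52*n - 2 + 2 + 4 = 144*n^2 + 50*n + 4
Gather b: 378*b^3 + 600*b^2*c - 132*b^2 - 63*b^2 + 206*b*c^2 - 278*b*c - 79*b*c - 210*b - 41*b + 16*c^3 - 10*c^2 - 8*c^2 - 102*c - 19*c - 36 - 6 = 378*b^3 + b^2*(600*c - 195) + b*(206*c^2 - 357*c - 251) + 16*c^3 - 18*c^2 - 121*c - 42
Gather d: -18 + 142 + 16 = 140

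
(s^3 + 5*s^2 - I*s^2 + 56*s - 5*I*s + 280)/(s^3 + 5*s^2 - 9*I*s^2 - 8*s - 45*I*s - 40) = (s + 7*I)/(s - I)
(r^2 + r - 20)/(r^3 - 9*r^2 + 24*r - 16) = (r + 5)/(r^2 - 5*r + 4)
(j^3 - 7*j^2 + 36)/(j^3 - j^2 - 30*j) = (j^2 - j - 6)/(j*(j + 5))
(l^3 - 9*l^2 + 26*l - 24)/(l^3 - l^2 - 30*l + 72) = (l - 2)/(l + 6)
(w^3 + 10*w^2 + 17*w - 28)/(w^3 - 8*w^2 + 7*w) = (w^2 + 11*w + 28)/(w*(w - 7))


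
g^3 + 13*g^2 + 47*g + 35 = (g + 1)*(g + 5)*(g + 7)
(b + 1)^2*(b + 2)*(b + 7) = b^4 + 11*b^3 + 33*b^2 + 37*b + 14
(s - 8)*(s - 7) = s^2 - 15*s + 56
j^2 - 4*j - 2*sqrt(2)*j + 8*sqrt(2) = (j - 4)*(j - 2*sqrt(2))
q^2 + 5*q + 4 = (q + 1)*(q + 4)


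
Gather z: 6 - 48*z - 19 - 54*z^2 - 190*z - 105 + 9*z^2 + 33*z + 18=-45*z^2 - 205*z - 100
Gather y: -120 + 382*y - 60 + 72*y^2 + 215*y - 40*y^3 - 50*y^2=-40*y^3 + 22*y^2 + 597*y - 180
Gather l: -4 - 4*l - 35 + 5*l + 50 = l + 11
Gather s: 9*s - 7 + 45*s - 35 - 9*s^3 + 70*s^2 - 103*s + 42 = -9*s^3 + 70*s^2 - 49*s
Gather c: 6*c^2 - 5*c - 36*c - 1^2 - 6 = 6*c^2 - 41*c - 7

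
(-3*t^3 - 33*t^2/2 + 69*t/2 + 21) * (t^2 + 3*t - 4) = -3*t^5 - 51*t^4/2 - 3*t^3 + 381*t^2/2 - 75*t - 84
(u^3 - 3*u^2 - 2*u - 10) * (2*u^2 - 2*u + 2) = 2*u^5 - 8*u^4 + 4*u^3 - 22*u^2 + 16*u - 20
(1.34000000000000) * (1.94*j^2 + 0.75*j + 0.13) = 2.5996*j^2 + 1.005*j + 0.1742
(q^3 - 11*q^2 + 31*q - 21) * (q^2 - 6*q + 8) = q^5 - 17*q^4 + 105*q^3 - 295*q^2 + 374*q - 168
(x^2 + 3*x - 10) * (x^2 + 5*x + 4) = x^4 + 8*x^3 + 9*x^2 - 38*x - 40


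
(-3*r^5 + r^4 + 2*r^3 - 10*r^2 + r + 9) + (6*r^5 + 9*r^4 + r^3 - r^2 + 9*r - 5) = 3*r^5 + 10*r^4 + 3*r^3 - 11*r^2 + 10*r + 4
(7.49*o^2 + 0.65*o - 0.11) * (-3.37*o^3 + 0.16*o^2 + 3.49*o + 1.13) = -25.2413*o^5 - 0.9921*o^4 + 26.6148*o^3 + 10.7146*o^2 + 0.3506*o - 0.1243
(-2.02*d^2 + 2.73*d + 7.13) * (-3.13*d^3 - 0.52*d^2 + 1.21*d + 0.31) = 6.3226*d^5 - 7.4945*d^4 - 26.1807*d^3 - 1.0305*d^2 + 9.4736*d + 2.2103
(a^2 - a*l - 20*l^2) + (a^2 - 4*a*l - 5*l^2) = 2*a^2 - 5*a*l - 25*l^2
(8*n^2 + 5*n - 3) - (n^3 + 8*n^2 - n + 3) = -n^3 + 6*n - 6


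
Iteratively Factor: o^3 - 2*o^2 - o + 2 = (o - 2)*(o^2 - 1) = (o - 2)*(o - 1)*(o + 1)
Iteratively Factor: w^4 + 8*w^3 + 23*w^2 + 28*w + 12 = (w + 3)*(w^3 + 5*w^2 + 8*w + 4) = (w + 2)*(w + 3)*(w^2 + 3*w + 2) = (w + 2)^2*(w + 3)*(w + 1)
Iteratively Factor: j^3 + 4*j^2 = (j)*(j^2 + 4*j) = j^2*(j + 4)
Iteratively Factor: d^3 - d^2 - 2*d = (d - 2)*(d^2 + d) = (d - 2)*(d + 1)*(d)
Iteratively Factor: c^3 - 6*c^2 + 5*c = (c - 5)*(c^2 - c) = (c - 5)*(c - 1)*(c)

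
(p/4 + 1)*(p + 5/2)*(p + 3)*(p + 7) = p^4/4 + 33*p^3/8 + 24*p^2 + 473*p/8 + 105/2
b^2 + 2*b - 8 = (b - 2)*(b + 4)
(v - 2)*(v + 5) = v^2 + 3*v - 10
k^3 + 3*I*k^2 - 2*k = k*(k + I)*(k + 2*I)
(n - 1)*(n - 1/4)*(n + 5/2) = n^3 + 5*n^2/4 - 23*n/8 + 5/8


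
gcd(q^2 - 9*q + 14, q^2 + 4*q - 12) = q - 2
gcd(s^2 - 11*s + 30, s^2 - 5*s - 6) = s - 6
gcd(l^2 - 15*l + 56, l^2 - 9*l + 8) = l - 8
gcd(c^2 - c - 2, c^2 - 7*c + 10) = c - 2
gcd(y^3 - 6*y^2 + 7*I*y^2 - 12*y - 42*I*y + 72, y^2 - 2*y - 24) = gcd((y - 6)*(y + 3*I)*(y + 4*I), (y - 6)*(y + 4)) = y - 6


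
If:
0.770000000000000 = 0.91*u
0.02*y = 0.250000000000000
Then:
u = 0.85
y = 12.50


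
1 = 1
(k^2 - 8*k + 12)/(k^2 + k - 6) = (k - 6)/(k + 3)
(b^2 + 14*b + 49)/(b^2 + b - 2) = (b^2 + 14*b + 49)/(b^2 + b - 2)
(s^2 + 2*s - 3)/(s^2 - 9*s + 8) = (s + 3)/(s - 8)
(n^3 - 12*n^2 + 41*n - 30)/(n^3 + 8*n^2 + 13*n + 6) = (n^3 - 12*n^2 + 41*n - 30)/(n^3 + 8*n^2 + 13*n + 6)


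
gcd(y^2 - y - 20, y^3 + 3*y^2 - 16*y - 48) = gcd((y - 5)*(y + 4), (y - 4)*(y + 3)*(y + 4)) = y + 4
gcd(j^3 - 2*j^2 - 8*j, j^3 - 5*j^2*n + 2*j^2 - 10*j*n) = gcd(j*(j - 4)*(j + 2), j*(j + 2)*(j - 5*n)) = j^2 + 2*j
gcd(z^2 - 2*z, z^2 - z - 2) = z - 2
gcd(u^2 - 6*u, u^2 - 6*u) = u^2 - 6*u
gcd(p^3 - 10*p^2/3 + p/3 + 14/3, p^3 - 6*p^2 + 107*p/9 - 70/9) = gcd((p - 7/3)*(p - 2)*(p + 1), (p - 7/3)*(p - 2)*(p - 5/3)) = p^2 - 13*p/3 + 14/3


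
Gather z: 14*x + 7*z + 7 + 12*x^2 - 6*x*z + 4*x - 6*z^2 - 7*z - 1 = 12*x^2 - 6*x*z + 18*x - 6*z^2 + 6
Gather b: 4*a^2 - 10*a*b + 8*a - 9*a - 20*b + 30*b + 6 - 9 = 4*a^2 - a + b*(10 - 10*a) - 3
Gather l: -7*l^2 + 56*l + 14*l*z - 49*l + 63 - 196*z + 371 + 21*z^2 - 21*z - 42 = -7*l^2 + l*(14*z + 7) + 21*z^2 - 217*z + 392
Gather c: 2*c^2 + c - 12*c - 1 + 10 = 2*c^2 - 11*c + 9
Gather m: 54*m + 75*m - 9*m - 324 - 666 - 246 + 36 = 120*m - 1200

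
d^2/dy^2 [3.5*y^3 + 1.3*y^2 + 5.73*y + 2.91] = 21.0*y + 2.6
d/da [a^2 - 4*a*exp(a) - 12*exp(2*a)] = -4*a*exp(a) + 2*a - 24*exp(2*a) - 4*exp(a)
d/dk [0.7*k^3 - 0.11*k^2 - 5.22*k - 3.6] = 2.1*k^2 - 0.22*k - 5.22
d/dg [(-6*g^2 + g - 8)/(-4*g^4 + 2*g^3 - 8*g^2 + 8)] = (-12*g^5 + 6*g^4 - 33*g^3 + 14*g^2 - 56*g + 2)/(4*g^8 - 4*g^7 + 17*g^6 - 8*g^5 + 8*g^3 - 32*g^2 + 16)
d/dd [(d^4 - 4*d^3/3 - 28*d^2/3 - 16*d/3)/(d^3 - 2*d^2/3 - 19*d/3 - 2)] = (9*d^4 - 48*d^3 + 77*d^2 + 60*d + 24)/(9*d^4 - 48*d^3 + 46*d^2 + 48*d + 9)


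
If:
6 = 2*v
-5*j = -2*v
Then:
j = 6/5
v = 3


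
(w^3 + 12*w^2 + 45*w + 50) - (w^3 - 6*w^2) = 18*w^2 + 45*w + 50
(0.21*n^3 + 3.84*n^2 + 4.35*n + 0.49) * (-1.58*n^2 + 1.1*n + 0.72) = -0.3318*n^5 - 5.8362*n^4 - 2.4978*n^3 + 6.7756*n^2 + 3.671*n + 0.3528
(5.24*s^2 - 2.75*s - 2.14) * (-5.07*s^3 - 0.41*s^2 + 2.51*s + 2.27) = -26.5668*s^5 + 11.7941*s^4 + 25.1297*s^3 + 5.8697*s^2 - 11.6139*s - 4.8578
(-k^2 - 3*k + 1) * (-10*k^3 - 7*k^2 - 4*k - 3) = 10*k^5 + 37*k^4 + 15*k^3 + 8*k^2 + 5*k - 3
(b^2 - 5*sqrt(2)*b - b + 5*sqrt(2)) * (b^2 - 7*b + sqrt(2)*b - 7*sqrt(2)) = b^4 - 8*b^3 - 4*sqrt(2)*b^3 - 3*b^2 + 32*sqrt(2)*b^2 - 28*sqrt(2)*b + 80*b - 70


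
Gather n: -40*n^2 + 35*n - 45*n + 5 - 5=-40*n^2 - 10*n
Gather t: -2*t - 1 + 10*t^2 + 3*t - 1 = 10*t^2 + t - 2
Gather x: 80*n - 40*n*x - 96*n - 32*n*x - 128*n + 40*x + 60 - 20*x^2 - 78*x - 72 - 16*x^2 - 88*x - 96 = -144*n - 36*x^2 + x*(-72*n - 126) - 108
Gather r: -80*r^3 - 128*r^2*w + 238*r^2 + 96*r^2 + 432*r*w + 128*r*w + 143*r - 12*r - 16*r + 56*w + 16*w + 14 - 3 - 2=-80*r^3 + r^2*(334 - 128*w) + r*(560*w + 115) + 72*w + 9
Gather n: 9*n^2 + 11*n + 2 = 9*n^2 + 11*n + 2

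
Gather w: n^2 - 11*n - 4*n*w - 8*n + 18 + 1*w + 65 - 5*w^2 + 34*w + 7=n^2 - 19*n - 5*w^2 + w*(35 - 4*n) + 90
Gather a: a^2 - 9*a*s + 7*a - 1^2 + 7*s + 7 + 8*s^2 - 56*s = a^2 + a*(7 - 9*s) + 8*s^2 - 49*s + 6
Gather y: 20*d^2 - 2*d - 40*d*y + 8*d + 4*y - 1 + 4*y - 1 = 20*d^2 + 6*d + y*(8 - 40*d) - 2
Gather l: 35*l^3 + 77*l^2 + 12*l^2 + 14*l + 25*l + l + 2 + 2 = 35*l^3 + 89*l^2 + 40*l + 4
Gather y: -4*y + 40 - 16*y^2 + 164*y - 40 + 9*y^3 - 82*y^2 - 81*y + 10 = 9*y^3 - 98*y^2 + 79*y + 10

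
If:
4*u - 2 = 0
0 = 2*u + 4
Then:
No Solution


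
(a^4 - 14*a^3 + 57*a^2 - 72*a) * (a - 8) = a^5 - 22*a^4 + 169*a^3 - 528*a^2 + 576*a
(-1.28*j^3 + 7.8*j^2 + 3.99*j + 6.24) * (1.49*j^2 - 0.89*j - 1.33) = -1.9072*j^5 + 12.7612*j^4 + 0.7055*j^3 - 4.6275*j^2 - 10.8603*j - 8.2992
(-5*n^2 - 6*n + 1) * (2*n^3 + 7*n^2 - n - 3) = -10*n^5 - 47*n^4 - 35*n^3 + 28*n^2 + 17*n - 3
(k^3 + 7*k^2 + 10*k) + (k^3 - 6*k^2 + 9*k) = 2*k^3 + k^2 + 19*k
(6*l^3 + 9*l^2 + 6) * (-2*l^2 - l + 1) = -12*l^5 - 24*l^4 - 3*l^3 - 3*l^2 - 6*l + 6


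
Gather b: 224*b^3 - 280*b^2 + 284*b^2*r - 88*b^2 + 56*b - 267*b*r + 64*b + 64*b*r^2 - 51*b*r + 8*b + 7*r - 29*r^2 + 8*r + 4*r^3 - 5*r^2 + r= 224*b^3 + b^2*(284*r - 368) + b*(64*r^2 - 318*r + 128) + 4*r^3 - 34*r^2 + 16*r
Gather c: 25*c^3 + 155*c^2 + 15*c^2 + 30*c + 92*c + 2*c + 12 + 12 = 25*c^3 + 170*c^2 + 124*c + 24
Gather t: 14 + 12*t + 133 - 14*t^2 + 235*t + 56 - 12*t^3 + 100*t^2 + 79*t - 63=-12*t^3 + 86*t^2 + 326*t + 140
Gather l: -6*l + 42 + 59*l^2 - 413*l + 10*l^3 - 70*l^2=10*l^3 - 11*l^2 - 419*l + 42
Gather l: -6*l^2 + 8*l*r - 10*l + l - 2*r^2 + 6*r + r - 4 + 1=-6*l^2 + l*(8*r - 9) - 2*r^2 + 7*r - 3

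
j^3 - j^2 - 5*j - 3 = (j - 3)*(j + 1)^2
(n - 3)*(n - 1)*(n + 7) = n^3 + 3*n^2 - 25*n + 21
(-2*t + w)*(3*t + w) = -6*t^2 + t*w + w^2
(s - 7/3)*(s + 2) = s^2 - s/3 - 14/3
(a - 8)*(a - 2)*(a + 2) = a^3 - 8*a^2 - 4*a + 32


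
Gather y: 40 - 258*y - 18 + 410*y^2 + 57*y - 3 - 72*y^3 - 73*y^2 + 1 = -72*y^3 + 337*y^2 - 201*y + 20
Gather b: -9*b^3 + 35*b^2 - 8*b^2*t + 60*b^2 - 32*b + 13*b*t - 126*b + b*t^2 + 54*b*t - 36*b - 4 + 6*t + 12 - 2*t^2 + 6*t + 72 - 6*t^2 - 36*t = -9*b^3 + b^2*(95 - 8*t) + b*(t^2 + 67*t - 194) - 8*t^2 - 24*t + 80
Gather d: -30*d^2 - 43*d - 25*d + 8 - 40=-30*d^2 - 68*d - 32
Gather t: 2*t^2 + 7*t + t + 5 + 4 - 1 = 2*t^2 + 8*t + 8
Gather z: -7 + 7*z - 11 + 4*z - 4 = 11*z - 22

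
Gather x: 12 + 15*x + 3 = 15*x + 15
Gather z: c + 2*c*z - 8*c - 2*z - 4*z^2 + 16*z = -7*c - 4*z^2 + z*(2*c + 14)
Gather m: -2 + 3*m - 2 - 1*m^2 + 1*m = -m^2 + 4*m - 4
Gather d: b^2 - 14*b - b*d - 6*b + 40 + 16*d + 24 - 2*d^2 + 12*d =b^2 - 20*b - 2*d^2 + d*(28 - b) + 64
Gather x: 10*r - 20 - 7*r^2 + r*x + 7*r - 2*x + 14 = -7*r^2 + 17*r + x*(r - 2) - 6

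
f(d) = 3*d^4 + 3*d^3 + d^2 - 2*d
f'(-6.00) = -2282.00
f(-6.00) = 3288.00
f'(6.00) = 2926.00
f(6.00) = 4560.00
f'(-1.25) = -13.88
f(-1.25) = 5.53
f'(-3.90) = -584.74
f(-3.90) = 539.09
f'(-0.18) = -2.14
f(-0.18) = 0.38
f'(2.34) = 205.72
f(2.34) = 129.18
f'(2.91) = 375.74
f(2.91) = 291.70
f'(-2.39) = -119.19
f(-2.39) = 67.42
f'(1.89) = 114.94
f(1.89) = 58.33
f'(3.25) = 511.50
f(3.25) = 441.75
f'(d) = 12*d^3 + 9*d^2 + 2*d - 2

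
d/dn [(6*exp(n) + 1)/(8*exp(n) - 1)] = -14*exp(n)/(8*exp(n) - 1)^2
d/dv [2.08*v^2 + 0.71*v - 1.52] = 4.16*v + 0.71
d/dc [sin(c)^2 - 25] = sin(2*c)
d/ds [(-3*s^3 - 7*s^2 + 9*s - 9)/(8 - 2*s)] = (6*s^3 - 29*s^2 - 56*s + 27)/(2*(s^2 - 8*s + 16))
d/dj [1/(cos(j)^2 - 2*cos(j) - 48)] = 2*(cos(j) - 1)*sin(j)/(sin(j)^2 + 2*cos(j) + 47)^2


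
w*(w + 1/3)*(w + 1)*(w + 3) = w^4 + 13*w^3/3 + 13*w^2/3 + w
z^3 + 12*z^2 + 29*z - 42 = (z - 1)*(z + 6)*(z + 7)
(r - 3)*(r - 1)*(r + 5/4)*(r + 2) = r^4 - 3*r^3/4 - 15*r^2/2 - r/4 + 15/2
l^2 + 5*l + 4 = (l + 1)*(l + 4)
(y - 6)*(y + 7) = y^2 + y - 42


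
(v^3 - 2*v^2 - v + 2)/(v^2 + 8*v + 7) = (v^2 - 3*v + 2)/(v + 7)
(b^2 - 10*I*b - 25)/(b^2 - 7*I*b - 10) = (b - 5*I)/(b - 2*I)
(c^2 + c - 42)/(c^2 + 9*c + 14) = (c - 6)/(c + 2)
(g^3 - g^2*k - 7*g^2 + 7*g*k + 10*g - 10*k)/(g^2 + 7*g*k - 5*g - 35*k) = (g^2 - g*k - 2*g + 2*k)/(g + 7*k)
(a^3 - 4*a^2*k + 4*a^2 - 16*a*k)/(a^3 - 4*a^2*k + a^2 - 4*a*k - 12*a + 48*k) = a/(a - 3)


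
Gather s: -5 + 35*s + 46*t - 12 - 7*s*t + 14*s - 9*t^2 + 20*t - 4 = s*(49 - 7*t) - 9*t^2 + 66*t - 21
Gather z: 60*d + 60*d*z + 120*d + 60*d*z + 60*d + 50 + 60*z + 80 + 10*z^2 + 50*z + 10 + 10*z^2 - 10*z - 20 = 240*d + 20*z^2 + z*(120*d + 100) + 120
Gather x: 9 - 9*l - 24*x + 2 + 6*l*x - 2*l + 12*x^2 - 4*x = -11*l + 12*x^2 + x*(6*l - 28) + 11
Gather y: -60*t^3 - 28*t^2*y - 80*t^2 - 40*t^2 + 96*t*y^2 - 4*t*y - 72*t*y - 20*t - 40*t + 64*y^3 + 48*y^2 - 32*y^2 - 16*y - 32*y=-60*t^3 - 120*t^2 - 60*t + 64*y^3 + y^2*(96*t + 16) + y*(-28*t^2 - 76*t - 48)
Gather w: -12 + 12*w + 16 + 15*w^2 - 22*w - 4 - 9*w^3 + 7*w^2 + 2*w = -9*w^3 + 22*w^2 - 8*w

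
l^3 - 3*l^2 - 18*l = l*(l - 6)*(l + 3)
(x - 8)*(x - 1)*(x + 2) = x^3 - 7*x^2 - 10*x + 16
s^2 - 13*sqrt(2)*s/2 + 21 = (s - 7*sqrt(2)/2)*(s - 3*sqrt(2))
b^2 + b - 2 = (b - 1)*(b + 2)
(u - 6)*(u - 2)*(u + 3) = u^3 - 5*u^2 - 12*u + 36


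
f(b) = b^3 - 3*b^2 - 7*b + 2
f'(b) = 3*b^2 - 6*b - 7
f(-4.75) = -139.61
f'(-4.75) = 89.19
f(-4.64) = -130.01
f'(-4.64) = 85.43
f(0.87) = -5.70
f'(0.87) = -9.95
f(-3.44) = -50.13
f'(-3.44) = 49.14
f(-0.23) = 3.44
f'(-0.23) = -5.46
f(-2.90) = -27.32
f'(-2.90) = 35.63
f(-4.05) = -85.29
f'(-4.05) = 66.51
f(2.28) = -17.70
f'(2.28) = -5.08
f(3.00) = -19.00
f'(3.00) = 2.00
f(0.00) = 2.00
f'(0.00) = -7.00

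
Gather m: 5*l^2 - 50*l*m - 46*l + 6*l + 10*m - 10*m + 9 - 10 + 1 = 5*l^2 - 50*l*m - 40*l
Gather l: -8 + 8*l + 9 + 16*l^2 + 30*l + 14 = 16*l^2 + 38*l + 15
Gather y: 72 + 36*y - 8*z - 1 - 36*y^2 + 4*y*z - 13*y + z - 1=-36*y^2 + y*(4*z + 23) - 7*z + 70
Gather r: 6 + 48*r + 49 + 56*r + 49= 104*r + 104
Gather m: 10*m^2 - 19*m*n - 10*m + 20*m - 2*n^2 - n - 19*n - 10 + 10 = 10*m^2 + m*(10 - 19*n) - 2*n^2 - 20*n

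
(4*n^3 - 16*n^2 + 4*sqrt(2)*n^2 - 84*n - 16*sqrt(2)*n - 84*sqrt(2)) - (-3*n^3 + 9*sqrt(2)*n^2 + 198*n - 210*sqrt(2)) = 7*n^3 - 16*n^2 - 5*sqrt(2)*n^2 - 282*n - 16*sqrt(2)*n + 126*sqrt(2)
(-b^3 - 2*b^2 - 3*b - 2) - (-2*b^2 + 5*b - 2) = -b^3 - 8*b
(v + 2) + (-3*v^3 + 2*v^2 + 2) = -3*v^3 + 2*v^2 + v + 4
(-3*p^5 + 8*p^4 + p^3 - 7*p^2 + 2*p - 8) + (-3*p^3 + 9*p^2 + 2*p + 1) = -3*p^5 + 8*p^4 - 2*p^3 + 2*p^2 + 4*p - 7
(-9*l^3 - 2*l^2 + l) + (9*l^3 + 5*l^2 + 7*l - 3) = 3*l^2 + 8*l - 3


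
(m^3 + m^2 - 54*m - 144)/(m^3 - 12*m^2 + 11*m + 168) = (m + 6)/(m - 7)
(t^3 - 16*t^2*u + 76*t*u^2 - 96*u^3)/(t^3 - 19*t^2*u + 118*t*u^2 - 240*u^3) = (t - 2*u)/(t - 5*u)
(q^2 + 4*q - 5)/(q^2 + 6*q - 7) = (q + 5)/(q + 7)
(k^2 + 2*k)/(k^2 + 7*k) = (k + 2)/(k + 7)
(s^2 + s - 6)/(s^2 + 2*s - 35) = (s^2 + s - 6)/(s^2 + 2*s - 35)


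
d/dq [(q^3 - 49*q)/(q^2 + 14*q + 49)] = (q^2 + 14*q - 49)/(q^2 + 14*q + 49)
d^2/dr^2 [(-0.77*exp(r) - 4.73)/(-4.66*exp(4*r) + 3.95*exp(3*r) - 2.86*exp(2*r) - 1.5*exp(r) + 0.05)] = (150.489108*exp(8*r) + 1487.529318*exp(7*r) - 1933.917326*exp(6*r) + 1346.136231*exp(5*r) - 592.351298*exp(4*r) + 111.060697*exp(3*r) + 53.128185*exp(2*r) + 13.40581*exp(r) + 0.356675)*exp(r)/(101.194696*exp(12*r) - 257.32986*exp(11*r) + 404.442798*exp(10*r) - 279.773795*exp(9*r) + 79.299918*exp(8*r) + 98.75349*exp(7*r) - 53.162999*exp(6*r) + 11.4378*exp(5*r) + 19.89051*exp(4*r) + 2.058375*exp(3*r) - 0.31605*exp(2*r) + 0.01125*exp(r) - 0.000125)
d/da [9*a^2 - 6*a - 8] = 18*a - 6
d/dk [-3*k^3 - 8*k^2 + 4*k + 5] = -9*k^2 - 16*k + 4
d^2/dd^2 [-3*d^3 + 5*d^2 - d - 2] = 10 - 18*d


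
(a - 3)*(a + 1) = a^2 - 2*a - 3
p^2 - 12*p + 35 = (p - 7)*(p - 5)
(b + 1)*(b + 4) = b^2 + 5*b + 4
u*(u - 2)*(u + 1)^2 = u^4 - 3*u^2 - 2*u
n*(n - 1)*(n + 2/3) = n^3 - n^2/3 - 2*n/3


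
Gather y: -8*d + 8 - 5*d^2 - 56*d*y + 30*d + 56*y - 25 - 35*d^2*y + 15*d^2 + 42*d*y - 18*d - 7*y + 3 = 10*d^2 + 4*d + y*(-35*d^2 - 14*d + 49) - 14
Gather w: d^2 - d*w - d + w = d^2 - d + w*(1 - d)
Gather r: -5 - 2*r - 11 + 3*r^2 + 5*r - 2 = 3*r^2 + 3*r - 18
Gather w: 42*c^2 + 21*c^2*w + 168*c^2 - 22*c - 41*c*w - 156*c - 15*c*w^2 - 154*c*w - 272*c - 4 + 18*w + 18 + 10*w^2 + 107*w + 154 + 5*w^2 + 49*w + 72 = 210*c^2 - 450*c + w^2*(15 - 15*c) + w*(21*c^2 - 195*c + 174) + 240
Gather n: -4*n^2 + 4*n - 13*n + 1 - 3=-4*n^2 - 9*n - 2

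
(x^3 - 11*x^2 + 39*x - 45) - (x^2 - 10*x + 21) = x^3 - 12*x^2 + 49*x - 66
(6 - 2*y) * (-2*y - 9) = 4*y^2 + 6*y - 54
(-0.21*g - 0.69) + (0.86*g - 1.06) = 0.65*g - 1.75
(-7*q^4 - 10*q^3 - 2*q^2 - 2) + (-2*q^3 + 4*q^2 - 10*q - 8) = -7*q^4 - 12*q^3 + 2*q^2 - 10*q - 10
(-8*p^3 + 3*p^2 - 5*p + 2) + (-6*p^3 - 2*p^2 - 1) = -14*p^3 + p^2 - 5*p + 1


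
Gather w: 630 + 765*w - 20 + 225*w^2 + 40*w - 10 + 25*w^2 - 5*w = 250*w^2 + 800*w + 600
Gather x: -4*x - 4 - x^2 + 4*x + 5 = 1 - x^2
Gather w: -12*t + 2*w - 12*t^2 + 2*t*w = -12*t^2 - 12*t + w*(2*t + 2)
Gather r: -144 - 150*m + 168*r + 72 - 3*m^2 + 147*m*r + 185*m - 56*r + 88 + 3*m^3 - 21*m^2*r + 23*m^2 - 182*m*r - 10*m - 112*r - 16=3*m^3 + 20*m^2 + 25*m + r*(-21*m^2 - 35*m)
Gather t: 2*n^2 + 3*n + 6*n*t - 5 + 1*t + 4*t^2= 2*n^2 + 3*n + 4*t^2 + t*(6*n + 1) - 5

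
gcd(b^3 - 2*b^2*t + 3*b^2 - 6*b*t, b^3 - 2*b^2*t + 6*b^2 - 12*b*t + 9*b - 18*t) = -b^2 + 2*b*t - 3*b + 6*t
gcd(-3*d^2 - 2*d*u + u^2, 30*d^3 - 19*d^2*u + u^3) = -3*d + u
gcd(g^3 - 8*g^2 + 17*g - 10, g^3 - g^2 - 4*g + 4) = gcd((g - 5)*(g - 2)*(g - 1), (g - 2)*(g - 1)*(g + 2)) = g^2 - 3*g + 2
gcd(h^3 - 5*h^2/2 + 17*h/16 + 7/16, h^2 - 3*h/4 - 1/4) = h^2 - 3*h/4 - 1/4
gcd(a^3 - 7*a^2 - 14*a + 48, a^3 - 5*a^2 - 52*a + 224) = a - 8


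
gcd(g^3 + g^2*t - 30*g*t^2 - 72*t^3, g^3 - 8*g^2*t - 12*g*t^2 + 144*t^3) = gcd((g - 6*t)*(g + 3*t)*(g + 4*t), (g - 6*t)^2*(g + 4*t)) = -g^2 + 2*g*t + 24*t^2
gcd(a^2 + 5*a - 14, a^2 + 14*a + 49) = a + 7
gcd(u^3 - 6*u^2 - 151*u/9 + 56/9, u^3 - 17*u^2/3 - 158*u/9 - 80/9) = u - 8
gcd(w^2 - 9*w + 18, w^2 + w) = 1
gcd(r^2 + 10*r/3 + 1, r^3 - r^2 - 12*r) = r + 3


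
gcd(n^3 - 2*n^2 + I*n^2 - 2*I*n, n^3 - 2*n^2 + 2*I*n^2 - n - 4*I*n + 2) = n^2 + n*(-2 + I) - 2*I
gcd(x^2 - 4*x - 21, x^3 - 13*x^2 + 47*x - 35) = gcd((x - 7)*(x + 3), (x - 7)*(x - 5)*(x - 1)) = x - 7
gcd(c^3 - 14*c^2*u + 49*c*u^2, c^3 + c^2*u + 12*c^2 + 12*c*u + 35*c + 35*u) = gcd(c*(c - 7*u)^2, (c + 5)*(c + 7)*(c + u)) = 1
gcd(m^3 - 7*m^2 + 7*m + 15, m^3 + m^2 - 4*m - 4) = m + 1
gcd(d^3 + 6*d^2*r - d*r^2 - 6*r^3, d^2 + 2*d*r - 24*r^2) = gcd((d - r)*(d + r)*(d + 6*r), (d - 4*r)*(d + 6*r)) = d + 6*r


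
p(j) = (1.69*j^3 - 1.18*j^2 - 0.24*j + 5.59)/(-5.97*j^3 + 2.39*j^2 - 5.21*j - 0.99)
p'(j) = (5.07*j^2 - 2.36*j - 0.24)/(-5.97*j^3 + 2.39*j^2 - 5.21*j - 0.99) + (17.91*j^2 - 4.78*j + 5.21)*(1.69*j^3 - 1.18*j^2 - 0.24*j + 5.59)/(-5.97*j^3 + 2.39*j^2 - 5.21*j - 0.99)^2 = (-3.0055*j^4 - 20.4754*j^3 + 101.819*j^2 - 24.3838*j + 29.3615)/(35.6409*j^6 - 28.5366*j^5 + 67.9195*j^4 - 13.0832*j^3 + 22.4119*j^2 + 10.3158*j + 0.9801)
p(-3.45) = -0.27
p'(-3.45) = 0.02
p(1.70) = -0.31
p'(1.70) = 0.15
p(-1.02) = 0.21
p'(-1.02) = 1.03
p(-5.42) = -0.28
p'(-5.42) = 0.00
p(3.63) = -0.26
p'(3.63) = -0.00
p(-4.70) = -0.28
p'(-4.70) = 0.01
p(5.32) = -0.26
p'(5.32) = -0.00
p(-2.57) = -0.23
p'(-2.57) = 0.06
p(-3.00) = -0.25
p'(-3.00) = 0.03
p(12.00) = -0.27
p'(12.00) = -0.00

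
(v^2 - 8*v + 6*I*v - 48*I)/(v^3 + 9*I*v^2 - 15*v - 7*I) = (v^2 + v*(-8 + 6*I) - 48*I)/(v^3 + 9*I*v^2 - 15*v - 7*I)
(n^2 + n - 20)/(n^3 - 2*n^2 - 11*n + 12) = (n + 5)/(n^2 + 2*n - 3)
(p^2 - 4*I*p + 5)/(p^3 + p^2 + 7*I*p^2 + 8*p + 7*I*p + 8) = (p^2 - 4*I*p + 5)/(p^3 + p^2*(1 + 7*I) + p*(8 + 7*I) + 8)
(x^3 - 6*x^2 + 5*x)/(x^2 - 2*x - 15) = x*(x - 1)/(x + 3)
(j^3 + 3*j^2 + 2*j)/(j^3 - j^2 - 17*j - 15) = j*(j + 2)/(j^2 - 2*j - 15)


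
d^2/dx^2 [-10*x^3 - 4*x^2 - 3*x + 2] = -60*x - 8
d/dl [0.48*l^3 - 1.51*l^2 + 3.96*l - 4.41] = 1.44*l^2 - 3.02*l + 3.96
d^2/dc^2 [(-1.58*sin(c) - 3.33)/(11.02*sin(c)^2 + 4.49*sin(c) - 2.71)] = (191.875832*sin(c)^5 + 1539.408044*sin(c)^4 + 393.664154*sin(c)^3 - 1942.229633*sin(c)^2 - 1219.596235*sin(c) - 371.612402)/(11.02*sin(c)^2 + 4.49*sin(c) - 2.71)^3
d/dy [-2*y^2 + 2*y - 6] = 2 - 4*y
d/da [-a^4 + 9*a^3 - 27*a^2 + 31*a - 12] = -4*a^3 + 27*a^2 - 54*a + 31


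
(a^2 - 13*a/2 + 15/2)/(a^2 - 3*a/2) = (a - 5)/a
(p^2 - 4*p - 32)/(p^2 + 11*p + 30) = (p^2 - 4*p - 32)/(p^2 + 11*p + 30)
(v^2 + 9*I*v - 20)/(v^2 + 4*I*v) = (v + 5*I)/v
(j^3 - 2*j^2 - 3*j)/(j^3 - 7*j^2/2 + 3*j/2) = 2*(j + 1)/(2*j - 1)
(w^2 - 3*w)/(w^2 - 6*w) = (w - 3)/(w - 6)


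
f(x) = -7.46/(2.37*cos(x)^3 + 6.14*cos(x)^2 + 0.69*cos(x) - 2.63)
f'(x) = -7.46*(7.11*sin(x)*cos(x)^2 + 12.28*sin(x)*cos(x) + 0.69*sin(x))/(2.37*cos(x)^3 + 6.14*cos(x)^2 + 0.69*cos(x) - 2.63)^2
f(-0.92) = -13.12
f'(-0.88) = 78.25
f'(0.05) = -0.17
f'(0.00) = 0.00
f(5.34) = -20.04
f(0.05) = -1.14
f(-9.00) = -162.65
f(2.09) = 4.26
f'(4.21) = -7.19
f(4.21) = 4.14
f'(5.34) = 451.14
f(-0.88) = -8.15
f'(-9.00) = -6717.08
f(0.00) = -1.14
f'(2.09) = 7.72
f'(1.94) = 4.08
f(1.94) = 3.41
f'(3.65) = -1032.63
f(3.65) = 58.58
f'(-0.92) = 197.23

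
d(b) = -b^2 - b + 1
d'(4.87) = -10.74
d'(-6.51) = 12.02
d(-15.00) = -209.00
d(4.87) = -27.59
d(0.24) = 0.70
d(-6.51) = -34.87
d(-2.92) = -4.61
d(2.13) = -5.67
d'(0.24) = -1.48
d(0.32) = 0.58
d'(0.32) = -1.64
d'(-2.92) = 4.84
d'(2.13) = -5.26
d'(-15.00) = 29.00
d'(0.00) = -1.00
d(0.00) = 1.00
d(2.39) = -7.10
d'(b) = -2*b - 1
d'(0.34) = -1.68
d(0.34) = 0.54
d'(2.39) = -5.78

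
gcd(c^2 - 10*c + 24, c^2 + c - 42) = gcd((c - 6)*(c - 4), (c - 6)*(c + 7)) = c - 6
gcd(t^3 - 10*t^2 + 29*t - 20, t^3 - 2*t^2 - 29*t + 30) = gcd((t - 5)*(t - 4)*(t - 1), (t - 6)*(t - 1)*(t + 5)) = t - 1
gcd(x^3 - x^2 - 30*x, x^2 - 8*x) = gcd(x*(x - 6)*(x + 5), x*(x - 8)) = x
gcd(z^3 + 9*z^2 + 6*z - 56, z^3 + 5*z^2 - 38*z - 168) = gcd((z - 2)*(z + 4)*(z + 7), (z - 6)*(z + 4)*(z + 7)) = z^2 + 11*z + 28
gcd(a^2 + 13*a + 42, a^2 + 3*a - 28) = a + 7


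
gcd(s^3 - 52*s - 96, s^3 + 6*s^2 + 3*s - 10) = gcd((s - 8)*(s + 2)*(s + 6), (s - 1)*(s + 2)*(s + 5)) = s + 2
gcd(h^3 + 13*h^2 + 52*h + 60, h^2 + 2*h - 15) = h + 5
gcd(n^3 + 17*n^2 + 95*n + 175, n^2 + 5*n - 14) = n + 7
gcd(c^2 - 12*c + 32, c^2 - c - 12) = c - 4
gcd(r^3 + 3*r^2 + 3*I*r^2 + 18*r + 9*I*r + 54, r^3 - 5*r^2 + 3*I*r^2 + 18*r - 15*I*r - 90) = r^2 + 3*I*r + 18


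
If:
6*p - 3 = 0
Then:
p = 1/2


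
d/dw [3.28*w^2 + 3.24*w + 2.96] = 6.56*w + 3.24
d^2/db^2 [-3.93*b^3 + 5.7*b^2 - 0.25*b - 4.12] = 11.4 - 23.58*b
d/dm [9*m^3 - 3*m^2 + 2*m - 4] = 27*m^2 - 6*m + 2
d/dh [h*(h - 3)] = 2*h - 3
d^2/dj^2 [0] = 0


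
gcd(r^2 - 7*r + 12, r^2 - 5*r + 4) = r - 4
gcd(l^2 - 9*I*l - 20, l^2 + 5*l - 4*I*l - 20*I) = l - 4*I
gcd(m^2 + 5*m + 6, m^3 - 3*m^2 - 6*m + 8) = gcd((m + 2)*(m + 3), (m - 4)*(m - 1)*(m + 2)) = m + 2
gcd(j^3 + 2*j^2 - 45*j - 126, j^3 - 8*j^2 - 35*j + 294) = j^2 - j - 42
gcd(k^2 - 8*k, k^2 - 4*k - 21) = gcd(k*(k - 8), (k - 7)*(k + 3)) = 1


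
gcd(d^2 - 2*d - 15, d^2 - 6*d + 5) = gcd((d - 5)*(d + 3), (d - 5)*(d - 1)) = d - 5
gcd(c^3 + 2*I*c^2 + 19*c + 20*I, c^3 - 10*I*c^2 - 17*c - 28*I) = c^2 - 3*I*c + 4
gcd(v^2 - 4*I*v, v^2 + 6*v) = v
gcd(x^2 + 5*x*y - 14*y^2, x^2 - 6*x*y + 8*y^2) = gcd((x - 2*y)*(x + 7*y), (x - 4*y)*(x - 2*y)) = x - 2*y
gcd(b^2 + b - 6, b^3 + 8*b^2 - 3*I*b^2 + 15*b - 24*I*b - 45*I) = b + 3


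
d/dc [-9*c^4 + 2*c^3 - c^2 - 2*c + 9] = -36*c^3 + 6*c^2 - 2*c - 2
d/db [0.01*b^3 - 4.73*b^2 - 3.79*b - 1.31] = 0.03*b^2 - 9.46*b - 3.79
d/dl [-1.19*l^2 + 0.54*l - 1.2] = 0.54 - 2.38*l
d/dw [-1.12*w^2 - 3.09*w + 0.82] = -2.24*w - 3.09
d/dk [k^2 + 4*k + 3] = 2*k + 4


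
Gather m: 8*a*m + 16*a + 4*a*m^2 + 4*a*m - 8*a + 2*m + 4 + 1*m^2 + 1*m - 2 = 8*a + m^2*(4*a + 1) + m*(12*a + 3) + 2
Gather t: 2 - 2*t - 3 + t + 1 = -t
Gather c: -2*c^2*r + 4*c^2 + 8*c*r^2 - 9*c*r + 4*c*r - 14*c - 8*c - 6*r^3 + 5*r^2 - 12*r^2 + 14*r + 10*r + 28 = c^2*(4 - 2*r) + c*(8*r^2 - 5*r - 22) - 6*r^3 - 7*r^2 + 24*r + 28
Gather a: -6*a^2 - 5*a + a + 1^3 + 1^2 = -6*a^2 - 4*a + 2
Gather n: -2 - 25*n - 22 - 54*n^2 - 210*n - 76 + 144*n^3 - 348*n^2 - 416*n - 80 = 144*n^3 - 402*n^2 - 651*n - 180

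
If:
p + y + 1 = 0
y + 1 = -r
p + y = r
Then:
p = -1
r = -1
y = 0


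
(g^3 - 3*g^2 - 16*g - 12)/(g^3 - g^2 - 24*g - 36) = (g + 1)/(g + 3)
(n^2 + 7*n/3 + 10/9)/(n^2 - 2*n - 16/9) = (3*n + 5)/(3*n - 8)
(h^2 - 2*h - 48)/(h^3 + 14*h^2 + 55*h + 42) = (h - 8)/(h^2 + 8*h + 7)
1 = 1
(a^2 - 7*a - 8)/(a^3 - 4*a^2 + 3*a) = (a^2 - 7*a - 8)/(a*(a^2 - 4*a + 3))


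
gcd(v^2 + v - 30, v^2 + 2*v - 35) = v - 5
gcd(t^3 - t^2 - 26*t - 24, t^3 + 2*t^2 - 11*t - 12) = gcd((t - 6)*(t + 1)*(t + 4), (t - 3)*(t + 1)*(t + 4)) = t^2 + 5*t + 4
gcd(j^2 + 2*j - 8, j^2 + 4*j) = j + 4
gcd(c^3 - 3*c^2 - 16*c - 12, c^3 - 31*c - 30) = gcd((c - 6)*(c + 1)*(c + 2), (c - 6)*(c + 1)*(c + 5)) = c^2 - 5*c - 6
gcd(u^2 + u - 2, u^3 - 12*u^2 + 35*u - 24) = u - 1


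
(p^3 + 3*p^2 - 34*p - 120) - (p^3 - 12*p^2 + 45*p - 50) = 15*p^2 - 79*p - 70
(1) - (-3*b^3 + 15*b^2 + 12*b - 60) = 3*b^3 - 15*b^2 - 12*b + 61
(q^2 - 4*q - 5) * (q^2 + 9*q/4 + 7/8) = q^4 - 7*q^3/4 - 105*q^2/8 - 59*q/4 - 35/8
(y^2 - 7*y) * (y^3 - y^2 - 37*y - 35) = y^5 - 8*y^4 - 30*y^3 + 224*y^2 + 245*y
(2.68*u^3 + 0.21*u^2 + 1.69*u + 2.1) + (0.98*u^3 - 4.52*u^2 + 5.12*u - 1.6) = 3.66*u^3 - 4.31*u^2 + 6.81*u + 0.5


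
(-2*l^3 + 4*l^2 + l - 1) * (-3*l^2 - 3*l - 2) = 6*l^5 - 6*l^4 - 11*l^3 - 8*l^2 + l + 2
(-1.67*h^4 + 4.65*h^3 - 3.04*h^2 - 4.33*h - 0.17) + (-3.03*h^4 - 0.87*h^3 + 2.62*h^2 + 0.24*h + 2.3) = -4.7*h^4 + 3.78*h^3 - 0.42*h^2 - 4.09*h + 2.13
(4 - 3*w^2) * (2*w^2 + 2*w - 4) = -6*w^4 - 6*w^3 + 20*w^2 + 8*w - 16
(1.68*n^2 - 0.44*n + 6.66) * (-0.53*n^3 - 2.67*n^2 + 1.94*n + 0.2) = -0.8904*n^5 - 4.2524*n^4 + 0.9042*n^3 - 18.2998*n^2 + 12.8324*n + 1.332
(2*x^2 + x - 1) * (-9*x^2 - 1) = -18*x^4 - 9*x^3 + 7*x^2 - x + 1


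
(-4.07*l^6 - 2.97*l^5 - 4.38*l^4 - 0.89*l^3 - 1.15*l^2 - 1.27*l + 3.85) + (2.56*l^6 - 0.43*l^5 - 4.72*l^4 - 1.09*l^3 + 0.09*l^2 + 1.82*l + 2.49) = -1.51*l^6 - 3.4*l^5 - 9.1*l^4 - 1.98*l^3 - 1.06*l^2 + 0.55*l + 6.34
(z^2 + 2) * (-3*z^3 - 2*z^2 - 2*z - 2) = -3*z^5 - 2*z^4 - 8*z^3 - 6*z^2 - 4*z - 4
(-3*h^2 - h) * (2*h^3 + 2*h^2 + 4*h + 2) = -6*h^5 - 8*h^4 - 14*h^3 - 10*h^2 - 2*h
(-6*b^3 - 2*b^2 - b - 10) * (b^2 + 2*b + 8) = -6*b^5 - 14*b^4 - 53*b^3 - 28*b^2 - 28*b - 80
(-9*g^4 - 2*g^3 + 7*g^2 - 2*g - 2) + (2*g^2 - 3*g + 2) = -9*g^4 - 2*g^3 + 9*g^2 - 5*g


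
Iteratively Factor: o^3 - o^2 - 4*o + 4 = (o - 1)*(o^2 - 4) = (o - 2)*(o - 1)*(o + 2)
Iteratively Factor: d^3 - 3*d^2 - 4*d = (d - 4)*(d^2 + d) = (d - 4)*(d + 1)*(d)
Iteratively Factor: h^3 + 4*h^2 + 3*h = (h + 1)*(h^2 + 3*h) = (h + 1)*(h + 3)*(h)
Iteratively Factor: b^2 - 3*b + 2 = (b - 1)*(b - 2)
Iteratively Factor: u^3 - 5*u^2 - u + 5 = (u - 1)*(u^2 - 4*u - 5) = (u - 1)*(u + 1)*(u - 5)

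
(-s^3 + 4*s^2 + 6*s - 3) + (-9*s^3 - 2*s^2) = -10*s^3 + 2*s^2 + 6*s - 3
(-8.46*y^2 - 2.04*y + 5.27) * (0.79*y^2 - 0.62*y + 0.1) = -6.6834*y^4 + 3.6336*y^3 + 4.5821*y^2 - 3.4714*y + 0.527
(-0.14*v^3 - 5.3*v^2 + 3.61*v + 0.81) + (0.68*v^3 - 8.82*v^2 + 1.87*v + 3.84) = 0.54*v^3 - 14.12*v^2 + 5.48*v + 4.65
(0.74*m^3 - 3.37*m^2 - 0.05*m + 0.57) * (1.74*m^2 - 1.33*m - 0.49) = 1.2876*m^5 - 6.848*m^4 + 4.0325*m^3 + 2.7096*m^2 - 0.7336*m - 0.2793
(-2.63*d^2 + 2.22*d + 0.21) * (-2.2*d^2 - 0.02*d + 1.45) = 5.786*d^4 - 4.8314*d^3 - 4.3199*d^2 + 3.2148*d + 0.3045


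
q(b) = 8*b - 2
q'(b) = 8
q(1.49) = 9.92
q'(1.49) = 8.00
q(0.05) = -1.60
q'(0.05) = 8.00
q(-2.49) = -21.92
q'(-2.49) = 8.00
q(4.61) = 34.88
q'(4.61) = 8.00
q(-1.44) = -13.52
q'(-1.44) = 8.00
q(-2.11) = -18.88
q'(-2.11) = 8.00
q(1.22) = 7.76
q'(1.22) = 8.00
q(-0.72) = -7.76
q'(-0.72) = 8.00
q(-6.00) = -50.00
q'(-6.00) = 8.00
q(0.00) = -2.00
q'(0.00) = 8.00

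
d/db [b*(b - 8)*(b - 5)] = 3*b^2 - 26*b + 40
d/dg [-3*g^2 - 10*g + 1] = -6*g - 10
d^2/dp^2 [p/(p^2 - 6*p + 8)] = 2*(4*p*(p - 3)^2 + 3*(2 - p)*(p^2 - 6*p + 8))/(p^2 - 6*p + 8)^3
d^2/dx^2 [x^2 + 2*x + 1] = 2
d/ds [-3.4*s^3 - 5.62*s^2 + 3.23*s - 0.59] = -10.2*s^2 - 11.24*s + 3.23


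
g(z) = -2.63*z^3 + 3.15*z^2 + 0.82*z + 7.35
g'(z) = -7.89*z^2 + 6.3*z + 0.82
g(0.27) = 7.75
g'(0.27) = 1.95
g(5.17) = -267.65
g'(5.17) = -177.50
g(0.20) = 7.62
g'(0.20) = 1.76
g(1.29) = 8.00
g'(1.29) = -4.18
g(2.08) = -0.98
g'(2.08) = -20.21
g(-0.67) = 9.01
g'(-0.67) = -6.94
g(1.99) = 0.73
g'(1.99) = -17.89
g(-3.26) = 129.27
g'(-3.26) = -103.57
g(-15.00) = 9580.05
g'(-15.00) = -1868.93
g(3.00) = -32.85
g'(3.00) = -51.29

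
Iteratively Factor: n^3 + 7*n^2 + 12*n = (n + 3)*(n^2 + 4*n) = (n + 3)*(n + 4)*(n)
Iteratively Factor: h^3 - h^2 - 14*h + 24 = (h - 2)*(h^2 + h - 12) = (h - 2)*(h + 4)*(h - 3)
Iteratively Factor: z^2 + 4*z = (z + 4)*(z)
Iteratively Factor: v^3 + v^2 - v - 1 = (v - 1)*(v^2 + 2*v + 1) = (v - 1)*(v + 1)*(v + 1)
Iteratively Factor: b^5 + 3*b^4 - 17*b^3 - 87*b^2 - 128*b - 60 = (b + 2)*(b^4 + b^3 - 19*b^2 - 49*b - 30) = (b + 2)^2*(b^3 - b^2 - 17*b - 15) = (b - 5)*(b + 2)^2*(b^2 + 4*b + 3) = (b - 5)*(b + 1)*(b + 2)^2*(b + 3)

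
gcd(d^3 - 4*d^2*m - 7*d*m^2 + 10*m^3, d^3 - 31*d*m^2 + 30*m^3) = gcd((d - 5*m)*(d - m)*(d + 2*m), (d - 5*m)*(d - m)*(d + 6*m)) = d^2 - 6*d*m + 5*m^2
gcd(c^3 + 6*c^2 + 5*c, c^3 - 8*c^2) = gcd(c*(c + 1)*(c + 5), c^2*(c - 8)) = c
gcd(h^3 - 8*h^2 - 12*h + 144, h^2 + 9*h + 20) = h + 4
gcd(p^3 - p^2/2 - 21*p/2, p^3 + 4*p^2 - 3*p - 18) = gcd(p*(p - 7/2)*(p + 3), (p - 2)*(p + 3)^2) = p + 3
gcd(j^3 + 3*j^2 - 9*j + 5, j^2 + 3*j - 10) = j + 5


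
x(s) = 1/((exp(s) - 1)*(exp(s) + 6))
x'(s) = -exp(s)/((exp(s) - 1)*(exp(s) + 6)^2) - exp(s)/((exp(s) - 1)^2*(exp(s) + 6))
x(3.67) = 0.00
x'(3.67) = -0.00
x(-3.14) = -0.17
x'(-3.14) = -0.01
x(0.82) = 0.10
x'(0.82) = -0.20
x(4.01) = 0.00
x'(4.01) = -0.00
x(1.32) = 0.04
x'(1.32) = -0.07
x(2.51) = 0.00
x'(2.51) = -0.01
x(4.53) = 0.00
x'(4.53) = -0.00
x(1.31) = 0.04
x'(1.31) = -0.07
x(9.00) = 0.00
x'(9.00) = 0.00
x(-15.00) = -0.17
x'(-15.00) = 0.00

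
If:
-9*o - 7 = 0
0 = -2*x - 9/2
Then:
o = -7/9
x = -9/4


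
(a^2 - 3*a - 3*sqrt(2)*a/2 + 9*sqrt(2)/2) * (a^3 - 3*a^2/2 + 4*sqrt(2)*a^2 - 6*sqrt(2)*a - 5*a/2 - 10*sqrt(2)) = a^5 - 9*a^4/2 + 5*sqrt(2)*a^4/2 - 45*sqrt(2)*a^3/4 - 10*a^3 + 5*sqrt(2)*a^2 + 123*a^2/2 - 24*a + 75*sqrt(2)*a/4 - 90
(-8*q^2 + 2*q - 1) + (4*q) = -8*q^2 + 6*q - 1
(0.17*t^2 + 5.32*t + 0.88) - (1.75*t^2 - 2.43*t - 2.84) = -1.58*t^2 + 7.75*t + 3.72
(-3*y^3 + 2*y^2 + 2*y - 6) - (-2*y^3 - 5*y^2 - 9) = -y^3 + 7*y^2 + 2*y + 3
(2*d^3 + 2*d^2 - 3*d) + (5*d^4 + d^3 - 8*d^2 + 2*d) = 5*d^4 + 3*d^3 - 6*d^2 - d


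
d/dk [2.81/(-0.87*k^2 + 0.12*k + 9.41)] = (4.8894*k - 0.3372)/(-0.87*k^2 + 0.12*k + 9.41)^2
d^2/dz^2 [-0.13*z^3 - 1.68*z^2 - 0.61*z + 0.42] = -0.78*z - 3.36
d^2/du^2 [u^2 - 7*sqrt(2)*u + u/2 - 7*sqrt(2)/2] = 2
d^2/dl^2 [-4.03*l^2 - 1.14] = -8.06000000000000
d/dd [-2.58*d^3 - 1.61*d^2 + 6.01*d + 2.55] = -7.74*d^2 - 3.22*d + 6.01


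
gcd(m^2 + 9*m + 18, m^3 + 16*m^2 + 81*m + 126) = m^2 + 9*m + 18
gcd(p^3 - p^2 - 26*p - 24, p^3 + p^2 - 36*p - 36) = p^2 - 5*p - 6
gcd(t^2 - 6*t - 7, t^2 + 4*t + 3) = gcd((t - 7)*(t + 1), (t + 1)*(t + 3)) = t + 1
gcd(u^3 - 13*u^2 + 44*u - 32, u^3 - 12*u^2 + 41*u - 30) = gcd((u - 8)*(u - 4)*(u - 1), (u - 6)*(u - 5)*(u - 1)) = u - 1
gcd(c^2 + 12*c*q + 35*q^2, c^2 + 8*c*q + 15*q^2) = c + 5*q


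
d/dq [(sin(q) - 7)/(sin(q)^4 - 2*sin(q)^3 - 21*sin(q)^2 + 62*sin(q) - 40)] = (-3*sin(q)^4 + 32*sin(q)^3 - 21*sin(q)^2 - 294*sin(q) + 394)*cos(q)/((sin(q) - 4)^2*(sin(q) - 2)^2*(sin(q) - 1)^2*(sin(q) + 5)^2)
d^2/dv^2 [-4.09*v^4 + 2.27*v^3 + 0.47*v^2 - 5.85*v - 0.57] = -49.08*v^2 + 13.62*v + 0.94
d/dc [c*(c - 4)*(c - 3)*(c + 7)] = 4*c^3 - 74*c + 84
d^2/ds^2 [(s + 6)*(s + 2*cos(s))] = -2*(s + 6)*cos(s) - 4*sin(s) + 2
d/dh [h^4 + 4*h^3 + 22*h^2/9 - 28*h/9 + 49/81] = 4*h^3 + 12*h^2 + 44*h/9 - 28/9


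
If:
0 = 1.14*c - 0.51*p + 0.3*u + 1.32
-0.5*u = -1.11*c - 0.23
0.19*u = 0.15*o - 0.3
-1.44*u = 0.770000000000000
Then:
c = -0.45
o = 1.32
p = 1.27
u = -0.53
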